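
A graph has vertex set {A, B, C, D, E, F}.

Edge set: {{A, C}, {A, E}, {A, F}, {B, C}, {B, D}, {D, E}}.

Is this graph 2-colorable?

The cycle A-C-B-D-E-A has odd length 5, so it cannot be 2-colored; at least 3 colors are needed.
So 2 colors are not enough.

No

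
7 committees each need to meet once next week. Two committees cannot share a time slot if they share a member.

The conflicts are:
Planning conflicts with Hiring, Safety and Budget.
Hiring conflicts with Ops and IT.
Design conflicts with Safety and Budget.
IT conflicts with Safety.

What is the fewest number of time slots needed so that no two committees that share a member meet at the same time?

IT and Safety conflict, so at least 2 time slots are needed.
A valid assignment using 2 time slots: Planning=2, Hiring=1, Ops=2, Design=2, IT=2, Safety=1, Budget=1. Every pair that conflicts lands in different time slots.

2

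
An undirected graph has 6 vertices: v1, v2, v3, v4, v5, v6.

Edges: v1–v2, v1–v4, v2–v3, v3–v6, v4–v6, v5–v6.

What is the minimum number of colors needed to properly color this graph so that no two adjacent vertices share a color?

The cycle v1-v4-v6-v3-v2-v1 has odd length 5, so it cannot be 2-colored; at least 3 colors are needed.
3 colors suffice: color red → {v1, v6}; color blue → {v2, v4, v5}; color green → {v3}. Every edge joins two different colors.

3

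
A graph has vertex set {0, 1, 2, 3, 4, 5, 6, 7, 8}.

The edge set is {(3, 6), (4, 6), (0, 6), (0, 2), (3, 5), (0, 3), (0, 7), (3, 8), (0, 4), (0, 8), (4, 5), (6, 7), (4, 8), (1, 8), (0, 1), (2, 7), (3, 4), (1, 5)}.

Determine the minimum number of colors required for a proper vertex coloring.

0, 3, 4, 8 are pairwise adjacent (a clique of size 4), so at least 4 colors are needed.
4 colors suffice: 0=a, 1=b, 2=c, 3=c, 4=b, 5=a, 6=d, 7=b, 8=d. No two adjacent vertices share a color.

4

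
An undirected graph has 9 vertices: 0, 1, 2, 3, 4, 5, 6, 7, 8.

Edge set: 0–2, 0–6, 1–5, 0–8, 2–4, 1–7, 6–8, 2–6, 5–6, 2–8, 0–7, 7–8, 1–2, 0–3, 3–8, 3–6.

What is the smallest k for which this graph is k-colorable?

4

0, 2, 6, 8 are pairwise adjacent (a clique of size 4), so at least 4 colors are needed.
4 colors suffice: color a → {2, 3, 5, 7}; color b → {1, 4, 6}; color c → {0}; color d → {8}. Every edge joins two different colors.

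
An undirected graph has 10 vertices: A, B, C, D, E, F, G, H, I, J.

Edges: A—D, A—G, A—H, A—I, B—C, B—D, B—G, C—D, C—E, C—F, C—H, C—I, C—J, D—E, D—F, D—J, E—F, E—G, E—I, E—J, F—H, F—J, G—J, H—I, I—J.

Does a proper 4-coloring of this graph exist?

C, D, E, F, J form a clique, so at least 5 colors are needed.
So 4 colors are not enough.

No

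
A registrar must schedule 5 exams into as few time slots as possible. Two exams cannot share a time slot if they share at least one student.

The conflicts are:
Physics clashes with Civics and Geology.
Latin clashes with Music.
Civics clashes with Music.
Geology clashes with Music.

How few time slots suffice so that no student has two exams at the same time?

2

Civics and Music conflict, so at least 2 time slots are needed.
Using 2 time slots: Physics=1, Latin=2, Civics=2, Geology=2, Music=1. Every pair that conflicts lands in different time slots.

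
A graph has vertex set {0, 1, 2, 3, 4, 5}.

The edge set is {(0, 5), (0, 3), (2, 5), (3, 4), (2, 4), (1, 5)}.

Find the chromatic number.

The cycle 3-0-5-2-4-3 has odd length 5, so it cannot be 2-colored; at least 3 colors are needed.
3 colors suffice: color red → {4, 5}; color blue → {0, 1, 2}; color green → {3}. Every edge joins two different colors.

3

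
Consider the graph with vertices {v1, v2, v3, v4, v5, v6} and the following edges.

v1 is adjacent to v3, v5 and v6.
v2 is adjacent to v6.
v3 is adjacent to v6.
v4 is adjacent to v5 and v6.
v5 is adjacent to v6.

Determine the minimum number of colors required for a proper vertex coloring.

v1, v3, v6 are pairwise adjacent, so at least 3 colors are needed.
3 colors suffice: color 1 → {v6}; color 2 → {v2, v3, v5}; color 3 → {v1, v4}. Every edge joins two different colors.

3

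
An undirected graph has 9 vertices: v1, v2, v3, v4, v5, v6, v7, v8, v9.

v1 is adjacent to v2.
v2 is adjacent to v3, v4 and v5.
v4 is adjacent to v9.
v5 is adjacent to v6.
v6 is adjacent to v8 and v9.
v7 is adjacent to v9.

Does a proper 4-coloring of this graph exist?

The chromatic number is 3. The cycle v5-v6-v9-v4-v2-v5 has odd length 5, so it cannot be 2-colored; at least 3 colors are needed.
3 colors suffice: color R → {v2, v8, v9}; color B → {v1, v3, v4, v6, v7}; color G → {v5}.
Since 4 ≥ 3, a proper 4-coloring certainly exists.

Yes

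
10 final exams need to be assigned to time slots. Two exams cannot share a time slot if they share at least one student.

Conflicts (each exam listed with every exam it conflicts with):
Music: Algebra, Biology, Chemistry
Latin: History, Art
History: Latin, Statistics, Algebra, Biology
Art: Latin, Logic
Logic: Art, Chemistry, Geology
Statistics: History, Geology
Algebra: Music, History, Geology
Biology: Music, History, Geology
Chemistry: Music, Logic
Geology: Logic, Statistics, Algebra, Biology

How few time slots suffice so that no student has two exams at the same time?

3

The cycle Geology-Logic-Chemistry-Music-Algebra-Geology has odd length 5, so it cannot be 2-colored; at least 3 time slots are needed.
Using 3 time slots: Music=1, Latin=2, History=1, Art=1, Logic=2, Statistics=2, Algebra=2, Biology=2, Chemistry=3, Geology=1. Every pair that conflicts lands in different time slots.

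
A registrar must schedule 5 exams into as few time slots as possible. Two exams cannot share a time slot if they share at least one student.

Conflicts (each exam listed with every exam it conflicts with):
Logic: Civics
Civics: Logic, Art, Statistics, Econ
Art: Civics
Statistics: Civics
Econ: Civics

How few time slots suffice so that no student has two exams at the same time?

2

Civics and Econ conflict, so at least 2 time slots are needed.
A valid assignment using 2 time slots: Logic=2, Civics=1, Art=2, Statistics=2, Econ=2. Every pair that conflicts lands in different time slots.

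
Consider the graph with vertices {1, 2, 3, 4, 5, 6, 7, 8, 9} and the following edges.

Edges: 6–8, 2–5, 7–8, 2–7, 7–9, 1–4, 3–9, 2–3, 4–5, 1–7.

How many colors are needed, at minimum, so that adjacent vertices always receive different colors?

3

The cycle 2-5-4-1-7-2 has odd length 5, so it cannot be 2-colored; at least 3 colors are needed.
3 colors suffice: color red → {3, 4, 6, 7}; color blue → {1, 2, 8, 9}; color green → {5}. Each edge has distinct colors on its endpoints.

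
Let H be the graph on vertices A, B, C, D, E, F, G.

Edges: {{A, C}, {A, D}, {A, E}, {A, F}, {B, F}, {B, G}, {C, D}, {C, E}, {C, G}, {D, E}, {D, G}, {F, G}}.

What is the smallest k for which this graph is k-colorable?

4

A, C, D, E are mutually adjacent (a clique of size 4), so at least 4 colors are needed.
4 colors suffice: color red → {D, F}; color blue → {B, C}; color green → {A, G}; color yellow → {E}. No two adjacent vertices share a color.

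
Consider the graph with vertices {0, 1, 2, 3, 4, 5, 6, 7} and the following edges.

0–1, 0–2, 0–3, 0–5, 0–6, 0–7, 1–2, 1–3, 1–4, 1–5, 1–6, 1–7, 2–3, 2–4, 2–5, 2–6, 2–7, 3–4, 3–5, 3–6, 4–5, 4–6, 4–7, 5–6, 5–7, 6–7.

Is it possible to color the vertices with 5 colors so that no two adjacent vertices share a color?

No

1, 2, 4, 5, 6, 7 are mutually adjacent (a clique of size 6), so at least 6 colors are needed.
So 5 colors are not enough.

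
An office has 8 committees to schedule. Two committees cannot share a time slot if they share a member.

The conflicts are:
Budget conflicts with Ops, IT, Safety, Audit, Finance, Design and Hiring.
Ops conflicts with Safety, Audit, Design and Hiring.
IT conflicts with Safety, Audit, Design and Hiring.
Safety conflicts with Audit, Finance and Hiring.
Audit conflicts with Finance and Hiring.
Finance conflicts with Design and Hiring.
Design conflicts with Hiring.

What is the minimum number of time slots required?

Budget, Ops, Safety, Audit, Hiring pairwise conflict, so at least 5 time slots are needed.
5 time slots suffice: time slot 1 → {Budget}; time slot 2 → {Hiring}; time slot 3 → {Safety, Design}; time slot 4 → {Audit}; time slot 5 → {Ops, IT, Finance}. No two conflicting committees share a time slot.

5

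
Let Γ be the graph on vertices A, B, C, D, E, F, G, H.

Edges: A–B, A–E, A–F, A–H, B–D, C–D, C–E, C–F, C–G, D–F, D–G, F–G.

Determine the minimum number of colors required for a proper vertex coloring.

4

C, D, F, G are mutually adjacent (a clique of size 4), so at least 4 colors are needed.
A valid assignment using 4 colors: A=1, B=2, C=3, D=1, E=2, F=2, G=4, H=2. No two adjacent vertices share a color.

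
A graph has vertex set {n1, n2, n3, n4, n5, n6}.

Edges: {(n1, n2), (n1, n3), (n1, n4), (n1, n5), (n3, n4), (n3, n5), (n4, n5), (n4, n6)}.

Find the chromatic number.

4

n1, n3, n4, n5 are mutually adjacent (a clique of size 4), so at least 4 colors are needed.
4 colors suffice: color 1 → {n1, n6}; color 2 → {n2, n4}; color 3 → {n3}; color 4 → {n5}. Every edge joins two different colors.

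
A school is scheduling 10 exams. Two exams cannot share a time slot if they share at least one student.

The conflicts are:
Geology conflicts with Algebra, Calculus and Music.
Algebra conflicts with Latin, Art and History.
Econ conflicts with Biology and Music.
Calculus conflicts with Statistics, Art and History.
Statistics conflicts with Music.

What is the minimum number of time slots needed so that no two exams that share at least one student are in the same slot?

Calculus and History conflict, so at least 2 time slots are needed.
2 time slots suffice: time slot 1 → {Algebra, Calculus, Biology, Music}; time slot 2 → {Geology, Econ, Latin, Statistics, Art, History}. No two conflicting exams share a time slot.

2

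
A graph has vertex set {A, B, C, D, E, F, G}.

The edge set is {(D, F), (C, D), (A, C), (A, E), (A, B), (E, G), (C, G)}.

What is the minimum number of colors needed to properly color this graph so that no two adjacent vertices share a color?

D and F are adjacent, so at least 2 colors are needed.
2 colors suffice: color red → {A, D, G}; color blue → {B, C, E, F}. Every edge joins two different colors.

2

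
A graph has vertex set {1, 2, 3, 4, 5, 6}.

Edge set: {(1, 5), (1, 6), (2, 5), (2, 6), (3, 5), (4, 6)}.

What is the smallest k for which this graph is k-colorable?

3 and 5 are adjacent, so at least 2 colors are needed.
2 colors suffice: color a → {5, 6}; color b → {1, 2, 3, 4}. Every edge joins two different colors.

2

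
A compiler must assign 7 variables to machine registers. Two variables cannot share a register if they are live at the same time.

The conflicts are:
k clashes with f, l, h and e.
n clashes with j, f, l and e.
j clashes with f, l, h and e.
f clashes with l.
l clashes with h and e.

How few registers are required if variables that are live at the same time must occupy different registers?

4

n, j, l, e all conflict with each other, so at least 4 registers are needed.
A valid assignment using 4 registers: k=2, n=4, j=2, f=3, l=1, h=3, e=3. Each listed conflict is separated.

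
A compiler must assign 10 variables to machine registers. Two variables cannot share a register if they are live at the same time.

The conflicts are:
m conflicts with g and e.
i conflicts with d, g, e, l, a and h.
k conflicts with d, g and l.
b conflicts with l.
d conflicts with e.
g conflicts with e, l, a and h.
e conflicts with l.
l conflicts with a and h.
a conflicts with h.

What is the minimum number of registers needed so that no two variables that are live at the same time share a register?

i, g, l, a, h pairwise conflict, so at least 5 registers are needed.
5 registers suffice: register 1 → {m, d, l}; register 2 → {b, g}; register 3 → {i, k}; register 4 → {e, h}; register 5 → {a}. Every pair that conflicts lands in different registers.

5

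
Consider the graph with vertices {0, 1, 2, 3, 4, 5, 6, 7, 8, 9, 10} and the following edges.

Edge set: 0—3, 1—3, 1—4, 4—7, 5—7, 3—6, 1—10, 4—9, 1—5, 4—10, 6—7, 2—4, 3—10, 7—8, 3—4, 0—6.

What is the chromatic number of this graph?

4

1, 3, 4, 10 form a clique, so at least 4 colors are needed.
One proper 4-coloring: 0=c, 1=c, 2=b, 3=b, 4=a, 5=a, 6=a, 7=b, 8=a, 9=b, 10=d. Every edge joins two different colors.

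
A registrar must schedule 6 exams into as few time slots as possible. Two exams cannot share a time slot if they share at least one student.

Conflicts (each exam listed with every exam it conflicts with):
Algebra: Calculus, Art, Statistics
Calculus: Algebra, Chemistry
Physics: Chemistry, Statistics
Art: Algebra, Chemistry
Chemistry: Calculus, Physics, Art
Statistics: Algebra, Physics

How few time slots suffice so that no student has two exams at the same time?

The cycle Physics-Chemistry-Art-Algebra-Statistics-Physics has odd length 5, so it cannot be 2-colored; at least 3 time slots are needed.
3 time slots suffice: time slot 1 → {Algebra, Chemistry}; time slot 2 → {Calculus, Physics, Art}; time slot 3 → {Statistics}. Every pair that conflicts lands in different time slots.

3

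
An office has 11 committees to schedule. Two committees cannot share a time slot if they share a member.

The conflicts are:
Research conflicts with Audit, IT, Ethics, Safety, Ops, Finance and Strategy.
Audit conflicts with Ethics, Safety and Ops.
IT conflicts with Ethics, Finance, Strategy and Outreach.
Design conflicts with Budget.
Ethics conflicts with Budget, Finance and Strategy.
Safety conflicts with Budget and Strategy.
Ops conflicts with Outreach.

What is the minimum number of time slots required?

Research, IT, Ethics, Strategy are mutually in conflict, so at least 4 time slots are needed.
4 time slots suffice: time slot 1 → {Research, Budget, Outreach}; time slot 2 → {Design, Ethics, Safety, Ops}; time slot 3 → {Audit, IT}; time slot 4 → {Finance, Strategy}. Every pair that conflicts lands in different time slots.

4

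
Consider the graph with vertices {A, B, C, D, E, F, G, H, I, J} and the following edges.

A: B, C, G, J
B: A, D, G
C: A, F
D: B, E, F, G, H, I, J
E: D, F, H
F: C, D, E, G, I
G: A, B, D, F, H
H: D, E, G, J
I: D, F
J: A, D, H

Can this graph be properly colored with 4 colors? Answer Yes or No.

The chromatic number is 3. D, H, J are mutually adjacent, so at least 3 colors are needed.
3 colors suffice: color 1 → {A, D}; color 2 → {B, F, H}; color 3 → {C, E, G, I, J}.
Since 4 ≥ 3, a proper 4-coloring certainly exists.

Yes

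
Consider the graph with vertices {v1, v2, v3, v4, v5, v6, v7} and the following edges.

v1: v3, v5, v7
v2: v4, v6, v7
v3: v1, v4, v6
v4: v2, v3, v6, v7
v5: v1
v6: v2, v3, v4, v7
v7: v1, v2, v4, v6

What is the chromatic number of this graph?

v2, v4, v6, v7 are mutually adjacent (a clique of size 4), so at least 4 colors are needed.
4 colors suffice: color R → {v1, v4}; color B → {v3, v5, v7}; color G → {v6}; color Y → {v2}. Each edge has distinct colors on its endpoints.

4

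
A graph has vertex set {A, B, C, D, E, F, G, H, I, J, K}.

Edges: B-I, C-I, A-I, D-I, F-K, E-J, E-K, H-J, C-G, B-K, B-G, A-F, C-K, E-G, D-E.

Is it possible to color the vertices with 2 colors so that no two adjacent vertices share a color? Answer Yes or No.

The cycle G-C-I-D-E-G has odd length 5, so it cannot be 2-colored; at least 3 colors are needed.
So 2 colors are not enough.

No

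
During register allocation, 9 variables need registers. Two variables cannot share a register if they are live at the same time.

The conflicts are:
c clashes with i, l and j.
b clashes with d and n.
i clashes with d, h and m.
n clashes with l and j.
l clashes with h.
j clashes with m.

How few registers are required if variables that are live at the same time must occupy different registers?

b and n conflict, so at least 2 registers are needed.
A valid assignment using 2 registers: c=2, b=1, i=1, d=2, n=2, l=1, h=2, j=1, m=2. Each listed conflict is separated.

2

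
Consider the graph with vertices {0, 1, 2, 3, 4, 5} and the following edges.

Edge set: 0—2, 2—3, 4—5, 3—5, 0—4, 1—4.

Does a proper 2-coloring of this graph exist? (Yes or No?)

No

The cycle 3-5-4-0-2-3 has odd length 5, so it cannot be 2-colored; at least 3 colors are needed.
So 2 colors are not enough.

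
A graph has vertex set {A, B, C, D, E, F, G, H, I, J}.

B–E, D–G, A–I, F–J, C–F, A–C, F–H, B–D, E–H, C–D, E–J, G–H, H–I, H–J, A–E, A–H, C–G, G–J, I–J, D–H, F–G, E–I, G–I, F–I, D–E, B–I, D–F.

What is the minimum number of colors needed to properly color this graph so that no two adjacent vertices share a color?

5

F, G, H, I, J are mutually adjacent (a clique of size 5), so at least 5 colors are needed.
5 colors suffice: color 1 → {B, C, H}; color 2 → {D, I}; color 3 → {E, F}; color 4 → {A, G}; color 5 → {J}. Every edge joins two different colors.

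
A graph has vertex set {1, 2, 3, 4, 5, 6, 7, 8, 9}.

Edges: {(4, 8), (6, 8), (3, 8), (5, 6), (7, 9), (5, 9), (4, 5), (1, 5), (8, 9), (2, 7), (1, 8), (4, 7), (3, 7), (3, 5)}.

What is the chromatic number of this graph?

3 and 7 are adjacent, so at least 2 colors are needed.
2 colors suffice: color a → {5, 7, 8}; color b → {1, 2, 3, 4, 6, 9}. Every edge joins two different colors.

2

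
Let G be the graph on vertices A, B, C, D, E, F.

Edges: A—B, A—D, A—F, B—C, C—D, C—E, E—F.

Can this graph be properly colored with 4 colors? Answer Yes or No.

Yes

The chromatic number is 3. The cycle E-C-D-A-F-E has odd length 5, so it cannot be 2-colored; at least 3 colors are needed.
3 colors suffice: color 1 → {A, C}; color 2 → {B, D, F}; color 3 → {E}.
Since 4 ≥ 3, a proper 4-coloring certainly exists.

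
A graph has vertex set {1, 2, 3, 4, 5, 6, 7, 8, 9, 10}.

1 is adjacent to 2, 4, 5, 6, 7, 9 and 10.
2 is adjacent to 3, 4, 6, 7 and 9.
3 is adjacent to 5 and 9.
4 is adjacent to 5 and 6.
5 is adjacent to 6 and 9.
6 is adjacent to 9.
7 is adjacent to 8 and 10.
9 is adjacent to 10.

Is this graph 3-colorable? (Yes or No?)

No

1, 2, 6, 9 are pairwise adjacent (a clique of size 4), so at least 4 colors are needed.
So 3 colors are not enough.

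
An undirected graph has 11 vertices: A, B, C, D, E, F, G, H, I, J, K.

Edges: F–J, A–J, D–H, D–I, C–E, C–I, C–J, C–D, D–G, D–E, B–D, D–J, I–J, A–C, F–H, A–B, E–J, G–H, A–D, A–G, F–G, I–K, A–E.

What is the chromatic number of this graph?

A, C, D, E, J are mutually adjacent (a clique of size 5), so at least 5 colors are needed.
A valid assignment using 5 colors: A=3, B=2, C=4, D=1, E=5, F=1, G=2, H=3, I=3, J=2, K=1. Every edge joins two different colors.

5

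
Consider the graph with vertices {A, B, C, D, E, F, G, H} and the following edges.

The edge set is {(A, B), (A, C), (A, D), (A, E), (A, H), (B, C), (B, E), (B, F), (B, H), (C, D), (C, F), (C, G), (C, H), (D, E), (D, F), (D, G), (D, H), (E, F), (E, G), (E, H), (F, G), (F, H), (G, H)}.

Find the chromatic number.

D, E, F, G, H are mutually adjacent (a clique of size 5), so at least 5 colors are needed.
A valid assignment using 5 colors: A=yellow, B=blue, C=green, D=blue, E=green, F=yellow, G=purple, H=red. Each edge has distinct colors on its endpoints.

5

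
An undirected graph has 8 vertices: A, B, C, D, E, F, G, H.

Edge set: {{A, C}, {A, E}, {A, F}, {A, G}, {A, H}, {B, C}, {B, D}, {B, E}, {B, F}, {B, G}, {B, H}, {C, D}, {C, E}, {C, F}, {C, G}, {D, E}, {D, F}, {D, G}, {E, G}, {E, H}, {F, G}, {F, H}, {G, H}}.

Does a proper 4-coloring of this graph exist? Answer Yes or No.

No

B, C, D, E, G are pairwise adjacent (a clique of size 5), so at least 5 colors are needed.
So 4 colors are not enough.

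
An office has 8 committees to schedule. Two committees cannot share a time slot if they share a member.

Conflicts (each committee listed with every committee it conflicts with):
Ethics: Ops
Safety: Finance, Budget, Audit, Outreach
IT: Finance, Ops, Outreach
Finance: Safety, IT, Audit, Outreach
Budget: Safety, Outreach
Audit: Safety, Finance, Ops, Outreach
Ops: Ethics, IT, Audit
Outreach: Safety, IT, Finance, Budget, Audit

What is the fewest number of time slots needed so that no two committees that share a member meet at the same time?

4

Safety, Finance, Audit, Outreach are mutually in conflict, so at least 4 time slots are needed.
4 time slots suffice: time slot 1 → {Ops, Outreach}; time slot 2 → {Ethics, IT, Budget, Audit}; time slot 3 → {Finance}; time slot 4 → {Safety}. Each listed conflict is separated.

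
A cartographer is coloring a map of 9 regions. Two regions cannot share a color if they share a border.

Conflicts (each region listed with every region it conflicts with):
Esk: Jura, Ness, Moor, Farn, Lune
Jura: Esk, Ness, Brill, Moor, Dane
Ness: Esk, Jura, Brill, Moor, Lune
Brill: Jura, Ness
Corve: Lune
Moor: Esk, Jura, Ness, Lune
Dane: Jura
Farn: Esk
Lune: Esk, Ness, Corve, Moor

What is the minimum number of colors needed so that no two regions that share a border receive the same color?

Esk, Jura, Ness, Moor all conflict with each other, so at least 4 colors are needed.
4 colors suffice: color 1 → {Jura, Farn, Lune}; color 2 → {Esk, Brill, Corve, Dane}; color 3 → {Ness}; color 4 → {Moor}. Every pair that conflicts lands in different colors.

4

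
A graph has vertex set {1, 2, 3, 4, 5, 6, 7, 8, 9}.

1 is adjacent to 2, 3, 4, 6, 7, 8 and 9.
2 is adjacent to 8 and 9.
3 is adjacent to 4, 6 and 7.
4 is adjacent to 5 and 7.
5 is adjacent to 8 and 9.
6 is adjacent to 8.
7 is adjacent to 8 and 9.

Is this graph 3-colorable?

1, 3, 4, 7 are pairwise adjacent (a clique of size 4), so at least 4 colors are needed.
So 3 colors are not enough.

No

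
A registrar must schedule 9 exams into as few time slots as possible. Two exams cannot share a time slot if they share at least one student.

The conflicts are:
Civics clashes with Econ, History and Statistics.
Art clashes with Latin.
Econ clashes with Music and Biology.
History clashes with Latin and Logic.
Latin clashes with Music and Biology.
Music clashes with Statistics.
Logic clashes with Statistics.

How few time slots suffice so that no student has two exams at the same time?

The cycle Latin-Music-Statistics-Logic-History-Latin has odd length 5, so it cannot be 2-colored; at least 3 time slots are needed.
3 time slots suffice: time slot 1 → {Econ, Latin, Statistics}; time slot 2 → {Civics, Art, Music, Biology, Logic}; time slot 3 → {History}. No two conflicting exams share a time slot.

3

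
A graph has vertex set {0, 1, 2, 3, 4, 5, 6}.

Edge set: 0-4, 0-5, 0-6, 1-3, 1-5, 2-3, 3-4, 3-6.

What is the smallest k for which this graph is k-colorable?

3

The cycle 5-0-6-3-1-5 has odd length 5, so it cannot be 2-colored; at least 3 colors are needed.
3 colors suffice: color a → {0, 3}; color b → {1, 2, 4, 6}; color c → {5}. Each edge has distinct colors on its endpoints.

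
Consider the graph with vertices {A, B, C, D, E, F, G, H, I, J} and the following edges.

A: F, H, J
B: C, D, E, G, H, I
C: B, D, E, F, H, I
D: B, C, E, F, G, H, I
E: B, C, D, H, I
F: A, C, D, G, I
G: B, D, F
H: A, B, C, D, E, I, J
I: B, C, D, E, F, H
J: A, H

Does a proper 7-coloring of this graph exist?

Yes

The chromatic number is 6. B, C, D, E, H, I form a clique, so at least 6 colors are needed.
6 colors suffice: color 1 → {A, D}; color 2 → {F, H}; color 3 → {B, J}; color 4 → {G, I}; color 5 → {C}; color 6 → {E}.
Since 7 ≥ 6, a proper 7-coloring certainly exists.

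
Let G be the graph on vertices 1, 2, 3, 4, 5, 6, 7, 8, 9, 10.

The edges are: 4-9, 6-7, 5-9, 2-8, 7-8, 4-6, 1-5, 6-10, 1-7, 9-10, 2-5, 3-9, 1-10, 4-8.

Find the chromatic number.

3

The cycle 7-8-2-5-1-7 has odd length 5, so it cannot be 2-colored; at least 3 colors are needed.
A valid assignment using 3 colors: 1=a, 2=c, 3=b, 4=b, 5=b, 6=a, 7=b, 8=a, 9=a, 10=b. Every edge joins two different colors.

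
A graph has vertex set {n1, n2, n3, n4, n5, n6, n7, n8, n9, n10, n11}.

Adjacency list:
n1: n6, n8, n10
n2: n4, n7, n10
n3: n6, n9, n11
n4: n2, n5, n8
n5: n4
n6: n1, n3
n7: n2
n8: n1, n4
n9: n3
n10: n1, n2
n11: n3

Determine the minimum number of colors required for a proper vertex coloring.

3

The cycle n4-n8-n1-n10-n2-n4 has odd length 5, so it cannot be 2-colored; at least 3 colors are needed.
3 colors suffice: color red → {n1, n3, n4, n7}; color blue → {n2, n5, n6, n8, n9, n11}; color green → {n10}. Every edge joins two different colors.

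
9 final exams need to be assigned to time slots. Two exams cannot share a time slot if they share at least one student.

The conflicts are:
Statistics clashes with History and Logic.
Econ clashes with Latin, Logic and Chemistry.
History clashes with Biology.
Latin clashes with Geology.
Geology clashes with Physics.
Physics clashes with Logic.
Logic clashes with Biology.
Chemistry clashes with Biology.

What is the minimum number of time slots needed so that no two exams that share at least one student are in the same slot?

3

The cycle Physics-Logic-Econ-Latin-Geology-Physics has odd length 5, so it cannot be 2-colored; at least 3 time slots are needed.
3 time slots suffice: time slot 1 → {History, Geology, Logic, Chemistry}; time slot 2 → {Statistics, Econ, Physics, Biology}; time slot 3 → {Latin}. No two conflicting exams share a time slot.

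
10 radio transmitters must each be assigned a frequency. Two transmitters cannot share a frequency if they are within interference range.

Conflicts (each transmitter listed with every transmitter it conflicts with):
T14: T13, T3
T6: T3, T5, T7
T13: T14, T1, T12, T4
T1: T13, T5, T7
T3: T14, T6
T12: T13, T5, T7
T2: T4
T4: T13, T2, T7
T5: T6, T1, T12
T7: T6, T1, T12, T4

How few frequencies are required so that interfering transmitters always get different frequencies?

T6 and T7 conflict, so at least 2 frequencies are needed.
A valid assignment using 2 frequencies: T14=2, T6=2, T13=1, T1=2, T3=1, T12=2, T2=1, T4=2, T5=1, T7=1. Every pair that conflicts lands in different frequencies.

2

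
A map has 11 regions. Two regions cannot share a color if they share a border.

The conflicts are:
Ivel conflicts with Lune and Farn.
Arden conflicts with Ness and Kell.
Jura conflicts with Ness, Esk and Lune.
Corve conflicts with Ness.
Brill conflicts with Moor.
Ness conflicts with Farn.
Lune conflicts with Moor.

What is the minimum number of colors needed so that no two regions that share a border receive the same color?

3

The cycle Lune-Jura-Ness-Farn-Ivel-Lune has odd length 5, so it cannot be 2-colored; at least 3 colors are needed.
3 colors suffice: color 1 → {Brill, Ness, Esk, Kell, Lune}; color 2 → {Arden, Jura, Corve, Moor, Farn}; color 3 → {Ivel}. Each listed conflict is separated.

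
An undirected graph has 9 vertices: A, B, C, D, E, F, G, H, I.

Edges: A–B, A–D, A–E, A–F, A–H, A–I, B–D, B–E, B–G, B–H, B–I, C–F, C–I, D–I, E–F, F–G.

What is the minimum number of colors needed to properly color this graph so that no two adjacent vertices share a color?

A, B, D, I are mutually adjacent (a clique of size 4), so at least 4 colors are needed.
One proper 4-coloring: A=2, B=1, C=2, D=4, E=3, F=1, G=2, H=3, I=3. No two adjacent vertices share a color.

4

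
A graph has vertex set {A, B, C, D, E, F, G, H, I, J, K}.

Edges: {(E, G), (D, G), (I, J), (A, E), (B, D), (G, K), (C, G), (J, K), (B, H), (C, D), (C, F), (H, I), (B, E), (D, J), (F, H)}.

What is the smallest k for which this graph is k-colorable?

C, D, G form a triangle, so at least 3 colors are needed.
3 colors suffice: A=1, B=1, C=3, D=2, E=2, F=1, G=1, H=2, I=3, J=1, K=2. No two adjacent vertices share a color.

3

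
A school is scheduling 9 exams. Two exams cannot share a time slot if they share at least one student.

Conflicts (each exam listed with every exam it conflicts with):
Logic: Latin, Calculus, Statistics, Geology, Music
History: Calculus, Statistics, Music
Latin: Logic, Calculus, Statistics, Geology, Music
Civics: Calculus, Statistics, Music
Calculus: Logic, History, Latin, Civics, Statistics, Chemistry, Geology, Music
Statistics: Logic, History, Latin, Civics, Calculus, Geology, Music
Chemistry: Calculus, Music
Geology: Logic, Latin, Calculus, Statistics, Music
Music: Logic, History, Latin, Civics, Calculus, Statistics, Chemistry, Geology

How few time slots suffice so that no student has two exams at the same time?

Logic, Latin, Calculus, Statistics, Geology, Music pairwise conflict, so at least 6 time slots are needed.
6 time slots suffice: time slot 1 → {Calculus}; time slot 2 → {Music}; time slot 3 → {Statistics, Chemistry}; time slot 4 → {History, Civics, Geology}; time slot 5 → {Latin}; time slot 6 → {Logic}. No two conflicting exams share a time slot.

6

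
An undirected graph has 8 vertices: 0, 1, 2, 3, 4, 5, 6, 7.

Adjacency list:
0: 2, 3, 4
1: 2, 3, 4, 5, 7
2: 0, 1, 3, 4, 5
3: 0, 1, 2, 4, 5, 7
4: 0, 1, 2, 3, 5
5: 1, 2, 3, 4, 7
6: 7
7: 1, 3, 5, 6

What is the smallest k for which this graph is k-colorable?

5

1, 2, 3, 4, 5 are pairwise adjacent (a clique of size 5), so at least 5 colors are needed.
A valid assignment using 5 colors: 0=green, 1=yellow, 2=blue, 3=red, 4=purple, 5=green, 6=red, 7=blue. Every edge joins two different colors.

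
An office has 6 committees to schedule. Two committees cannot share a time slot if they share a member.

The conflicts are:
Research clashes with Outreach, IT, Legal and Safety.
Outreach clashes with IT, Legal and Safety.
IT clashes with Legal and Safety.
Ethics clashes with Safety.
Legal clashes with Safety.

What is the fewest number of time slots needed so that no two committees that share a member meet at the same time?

5

Research, Outreach, IT, Legal, Safety all conflict with each other, so at least 5 time slots are needed.
5 time slots suffice: time slot 1 → {Safety}; time slot 2 → {IT, Ethics}; time slot 3 → {Outreach}; time slot 4 → {Research}; time slot 5 → {Legal}. No two conflicting committees share a time slot.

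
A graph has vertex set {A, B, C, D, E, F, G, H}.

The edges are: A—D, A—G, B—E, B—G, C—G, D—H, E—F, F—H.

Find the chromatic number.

The cycle B-E-F-H-D-A-G-B has odd length 7, so it cannot be 2-colored; at least 3 colors are needed.
One proper 3-coloring: A=2, B=2, C=2, D=3, E=1, F=2, G=1, H=1. Every edge joins two different colors.

3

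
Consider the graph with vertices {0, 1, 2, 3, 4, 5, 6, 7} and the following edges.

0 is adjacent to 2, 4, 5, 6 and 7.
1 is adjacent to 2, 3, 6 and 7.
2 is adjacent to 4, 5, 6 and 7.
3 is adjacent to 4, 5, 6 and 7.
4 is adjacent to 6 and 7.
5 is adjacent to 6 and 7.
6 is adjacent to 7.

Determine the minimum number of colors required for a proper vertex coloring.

5

0, 2, 5, 6, 7 are mutually adjacent (a clique of size 5), so at least 5 colors are needed.
One proper 5-coloring: 0=purple, 1=yellow, 2=green, 3=green, 4=yellow, 5=yellow, 6=red, 7=blue. Each edge has distinct colors on its endpoints.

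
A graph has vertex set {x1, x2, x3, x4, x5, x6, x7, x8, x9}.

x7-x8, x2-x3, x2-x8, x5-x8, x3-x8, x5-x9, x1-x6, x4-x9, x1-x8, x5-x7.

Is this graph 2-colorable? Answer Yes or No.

x2, x3, x8 are mutually adjacent, so at least 3 colors are needed.
So 2 colors are not enough.

No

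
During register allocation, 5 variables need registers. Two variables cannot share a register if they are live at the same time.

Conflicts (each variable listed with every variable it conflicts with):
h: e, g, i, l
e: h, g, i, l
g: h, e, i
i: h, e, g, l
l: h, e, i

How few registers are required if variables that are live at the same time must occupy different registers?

4

h, e, g, i all conflict with each other, so at least 4 registers are needed.
4 registers suffice: register 1 → {e}; register 2 → {h}; register 3 → {i}; register 4 → {g, l}. Every pair that conflicts lands in different registers.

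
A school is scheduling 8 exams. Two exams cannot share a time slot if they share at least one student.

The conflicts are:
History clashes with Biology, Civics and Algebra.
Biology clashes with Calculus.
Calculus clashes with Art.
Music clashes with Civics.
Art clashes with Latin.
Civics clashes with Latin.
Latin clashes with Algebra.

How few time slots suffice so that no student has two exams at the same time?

2

History and Civics conflict, so at least 2 time slots are needed.
2 time slots suffice: time slot 1 → {History, Calculus, Music, Latin}; time slot 2 → {Biology, Art, Civics, Algebra}. Every pair that conflicts lands in different time slots.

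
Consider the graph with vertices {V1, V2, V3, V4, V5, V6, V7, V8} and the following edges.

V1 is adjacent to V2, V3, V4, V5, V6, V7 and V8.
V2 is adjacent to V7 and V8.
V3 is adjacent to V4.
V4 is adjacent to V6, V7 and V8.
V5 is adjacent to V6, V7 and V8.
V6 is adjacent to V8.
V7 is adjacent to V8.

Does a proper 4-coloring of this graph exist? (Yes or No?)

The chromatic number is 4. V1, V2, V7, V8 are pairwise adjacent (a clique of size 4), so at least 4 colors are needed.
4 colors suffice: color 1 → {V1}; color 2 → {V3, V8}; color 3 → {V6, V7}; color 4 → {V2, V4, V5}.
That is already a proper 4-coloring.

Yes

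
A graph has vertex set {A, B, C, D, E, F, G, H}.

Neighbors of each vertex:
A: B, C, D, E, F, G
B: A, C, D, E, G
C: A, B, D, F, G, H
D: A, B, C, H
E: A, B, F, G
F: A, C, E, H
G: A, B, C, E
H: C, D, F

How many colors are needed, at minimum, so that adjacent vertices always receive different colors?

A, B, E, G form a clique, so at least 4 colors are needed.
4 colors suffice: color red → {C, E}; color blue → {A, H}; color green → {B, F}; color yellow → {D, G}. No two adjacent vertices share a color.

4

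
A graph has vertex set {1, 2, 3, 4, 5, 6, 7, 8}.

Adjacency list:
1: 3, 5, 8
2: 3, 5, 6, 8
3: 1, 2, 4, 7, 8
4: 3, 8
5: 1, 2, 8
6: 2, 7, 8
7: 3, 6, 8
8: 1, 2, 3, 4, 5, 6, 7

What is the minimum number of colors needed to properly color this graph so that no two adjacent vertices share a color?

3

2, 5, 8 are pairwise adjacent, so at least 3 colors are needed.
3 colors suffice: color red → {8}; color blue → {3, 5, 6}; color green → {1, 2, 4, 7}. No two adjacent vertices share a color.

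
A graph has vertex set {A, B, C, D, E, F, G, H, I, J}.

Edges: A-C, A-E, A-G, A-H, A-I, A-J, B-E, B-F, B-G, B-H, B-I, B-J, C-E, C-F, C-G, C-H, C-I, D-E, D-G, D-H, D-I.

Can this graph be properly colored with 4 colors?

The chromatic number is 3. A, C, H form a triangle, so at least 3 colors are needed.
3 colors suffice: color 1 → {A, B, D}; color 2 → {C, J}; color 3 → {E, F, G, H, I}.
Since 4 ≥ 3, a proper 4-coloring certainly exists.

Yes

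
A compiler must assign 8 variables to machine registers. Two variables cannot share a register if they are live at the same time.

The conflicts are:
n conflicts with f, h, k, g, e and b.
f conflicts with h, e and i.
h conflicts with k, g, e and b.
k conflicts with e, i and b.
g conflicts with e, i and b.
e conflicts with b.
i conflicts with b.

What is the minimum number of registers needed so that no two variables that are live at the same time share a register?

5

n, h, k, e, b pairwise conflict, so at least 5 registers are needed.
5 registers suffice: n=1, f=4, h=3, k=5, g=5, e=2, i=1, b=4. Every pair that conflicts lands in different registers.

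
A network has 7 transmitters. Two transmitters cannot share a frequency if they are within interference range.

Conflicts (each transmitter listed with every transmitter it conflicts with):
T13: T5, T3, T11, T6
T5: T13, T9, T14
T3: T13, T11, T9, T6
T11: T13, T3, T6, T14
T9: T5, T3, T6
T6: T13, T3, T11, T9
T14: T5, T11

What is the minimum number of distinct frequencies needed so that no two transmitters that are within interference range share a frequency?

4

T13, T3, T11, T6 pairwise conflict, so at least 4 frequencies are needed.
4 frequencies suffice: frequency 1 → {T5, T3}; frequency 2 → {T13, T9, T14}; frequency 3 → {T11}; frequency 4 → {T6}. No two conflicting transmitters share a frequency.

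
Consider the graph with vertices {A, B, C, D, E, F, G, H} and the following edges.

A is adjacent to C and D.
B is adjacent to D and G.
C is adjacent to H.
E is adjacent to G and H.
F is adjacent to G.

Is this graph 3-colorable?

The chromatic number is 3. The cycle G-E-H-C-A-D-B-G has odd length 7, so it cannot be 2-colored; at least 3 colors are needed.
A valid assignment using 3 colors: A=2, B=2, C=1, D=1, E=3, F=2, G=1, H=2.
That is already a proper 3-coloring.

Yes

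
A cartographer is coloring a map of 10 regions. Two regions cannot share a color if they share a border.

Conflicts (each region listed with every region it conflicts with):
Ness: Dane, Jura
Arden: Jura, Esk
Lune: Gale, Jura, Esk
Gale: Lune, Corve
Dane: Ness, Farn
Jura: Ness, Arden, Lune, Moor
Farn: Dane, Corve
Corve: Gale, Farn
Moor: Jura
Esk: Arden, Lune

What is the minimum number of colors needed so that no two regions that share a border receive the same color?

3

The cycle Jura-Ness-Dane-Farn-Corve-Gale-Lune-Jura has odd length 7, so it cannot be 2-colored; at least 3 colors are needed.
3 colors suffice: color 1 → {Gale, Jura, Farn, Esk}; color 2 → {Ness, Arden, Lune, Corve, Moor}; color 3 → {Dane}. No two conflicting regions share a color.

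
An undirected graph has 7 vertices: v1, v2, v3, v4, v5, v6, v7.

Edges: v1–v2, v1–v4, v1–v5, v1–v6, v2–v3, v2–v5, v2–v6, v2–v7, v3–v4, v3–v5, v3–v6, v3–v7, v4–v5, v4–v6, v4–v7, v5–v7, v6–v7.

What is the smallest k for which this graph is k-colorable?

4

v3, v4, v5, v7 are mutually adjacent (a clique of size 4), so at least 4 colors are needed.
One proper 4-coloring: v1=3, v2=2, v3=3, v4=2, v5=1, v6=1, v7=4. Every edge joins two different colors.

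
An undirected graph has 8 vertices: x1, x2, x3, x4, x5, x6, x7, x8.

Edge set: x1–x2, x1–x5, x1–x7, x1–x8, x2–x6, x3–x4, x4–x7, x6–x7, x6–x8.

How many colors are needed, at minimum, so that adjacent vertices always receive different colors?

2

x2 and x6 are adjacent, so at least 2 colors are needed.
A valid assignment using 2 colors: x1=R, x2=B, x3=B, x4=R, x5=B, x6=R, x7=B, x8=B. Every edge joins two different colors.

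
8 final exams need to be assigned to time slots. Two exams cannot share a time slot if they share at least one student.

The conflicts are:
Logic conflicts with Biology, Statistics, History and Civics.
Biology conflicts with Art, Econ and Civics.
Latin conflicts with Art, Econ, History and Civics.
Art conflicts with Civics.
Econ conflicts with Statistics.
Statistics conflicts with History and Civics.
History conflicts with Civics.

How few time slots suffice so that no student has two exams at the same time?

4

Logic, Statistics, History, Civics are mutually in conflict, so at least 4 time slots are needed.
A valid assignment using 4 time slots: Logic=3, Biology=2, Latin=3, Art=4, Econ=1, Statistics=4, History=2, Civics=1. No two conflicting exams share a time slot.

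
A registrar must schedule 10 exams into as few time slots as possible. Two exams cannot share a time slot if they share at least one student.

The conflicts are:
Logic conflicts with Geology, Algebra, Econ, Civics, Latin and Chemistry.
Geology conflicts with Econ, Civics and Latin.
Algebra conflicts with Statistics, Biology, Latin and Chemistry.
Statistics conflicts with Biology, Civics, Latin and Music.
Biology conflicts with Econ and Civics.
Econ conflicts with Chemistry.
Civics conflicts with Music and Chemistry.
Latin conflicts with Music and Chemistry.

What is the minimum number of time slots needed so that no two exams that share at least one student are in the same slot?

4

Logic, Algebra, Latin, Chemistry all conflict with each other, so at least 4 time slots are needed.
A valid assignment using 4 time slots: Logic=2, Geology=3, Algebra=3, Statistics=2, Biology=4, Econ=1, Civics=1, Latin=1, Music=3, Chemistry=4. Every pair that conflicts lands in different time slots.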